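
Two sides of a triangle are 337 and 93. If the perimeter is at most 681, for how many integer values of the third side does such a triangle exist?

7

Triangle inequality: 244 < x < 430. Perimeter ≤ 681 gives x ≤ 681 − 337 − 93 = 251.
So 244 < x ≤ 251; integers 245 through 251: 7 values.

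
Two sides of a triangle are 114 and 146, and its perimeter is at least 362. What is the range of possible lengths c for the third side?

Triangle inequality alone gives 32 < c < 260.
The perimeter condition gives c ≥ 362 − 114 − 146 = 102.
Intersecting the two: 102 ≤ c < 260.

102 ≤ c < 260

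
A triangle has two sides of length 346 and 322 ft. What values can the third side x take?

24 < x < 668 (ft)

By the triangle inequality, x must be less than 346 + 322 = 668 and greater than |346 − 322| = 24.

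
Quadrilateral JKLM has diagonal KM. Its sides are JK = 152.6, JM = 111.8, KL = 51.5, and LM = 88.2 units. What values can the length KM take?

40.8 < KM < 139.7

From triangle JKM: |152.6 − 111.8| < KM < 152.6 + 111.8, i.e. 40.8 < KM < 264.4.
From triangle LKM: 36.7 < KM < 139.7.
Both must hold, so KM lies in the intersection.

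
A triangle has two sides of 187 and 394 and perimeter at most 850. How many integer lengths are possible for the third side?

Triangle inequality: 207 < x < 581. Perimeter ≤ 850 gives x ≤ 850 − 187 − 394 = 269.
So 207 < x ≤ 269; integers 208 through 269: 62 values.

62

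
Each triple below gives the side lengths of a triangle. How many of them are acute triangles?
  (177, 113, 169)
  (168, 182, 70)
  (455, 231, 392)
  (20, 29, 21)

(177,113,169): 113²+169² = 41330 > 31329 = 177² → acute
(168,182,70): 70²+168² = 33124 = 182² → right
(455,231,392): 231²+392² = 207025 = 455² → right
(20,29,21): 20²+21² = 841 = 29² → right
1 of the 4 is acute.

1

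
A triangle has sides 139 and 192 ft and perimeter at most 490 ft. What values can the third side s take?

53 < s ≤ 159

Triangle inequality alone gives 53 < s < 331.
The perimeter condition gives s ≤ 490 − 139 − 192 = 159.
Intersecting the two: 53 < s ≤ 159.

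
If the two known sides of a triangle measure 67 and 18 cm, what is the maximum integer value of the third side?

The third side must be strictly less than 67 + 18 = 85.
The largest integer below 85 is 84.

84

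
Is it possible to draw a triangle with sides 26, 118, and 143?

The longest side is 143, and the other two sum to 144.
Since 144 > 143, the triangle inequality holds.

Yes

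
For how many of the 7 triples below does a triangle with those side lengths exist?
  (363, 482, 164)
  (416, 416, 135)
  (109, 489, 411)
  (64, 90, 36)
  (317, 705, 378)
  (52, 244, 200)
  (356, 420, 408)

6

(164,363,482): 164+363 > 482 → valid
(135,416,416): 135+416 > 416 → valid
(109,411,489): 109+411 > 489 → valid
(36,64,90): 36+64 > 90 → valid
(317,378,705): 317+378 ≤ 705 → not valid
(52,200,244): 52+200 > 244 → valid
(356,408,420): 356+408 > 420 → valid
6 of the 7 triples form a triangle.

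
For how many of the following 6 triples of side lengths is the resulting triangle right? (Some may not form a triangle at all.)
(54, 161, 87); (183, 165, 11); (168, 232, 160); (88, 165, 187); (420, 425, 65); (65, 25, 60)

(54,161,87): 54+87 ≤ 161, not a triangle
(183,165,11): 11+165 ≤ 183, not a triangle
(168,232,160): 160²+168² = 53824 = 232² → right
(88,165,187): 88²+165² = 34969 = 187² → right
(420,425,65): 65²+420² = 180625 = 425² → right
(65,25,60): 25²+60² = 4225 = 65² → right
4 of the 6 are right.

4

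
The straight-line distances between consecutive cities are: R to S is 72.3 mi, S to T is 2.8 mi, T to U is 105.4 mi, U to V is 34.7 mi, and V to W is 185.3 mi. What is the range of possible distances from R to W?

0 ≤ RW ≤ 400.5 mi

The maximum is all hops collinear in one direction: 72.3 + 2.8 + 105.4 + 34.7 + 185.3 = 400.5.
The longest hop is 185.3; the others sum to 215.2. Since 185.3 ≤ 215.2, the path can fold back on itself completely, so the minimum distance is 0.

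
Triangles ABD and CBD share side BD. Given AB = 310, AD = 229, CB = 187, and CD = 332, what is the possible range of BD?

145 < BD < 519

From triangle ABD: |310 − 229| < BD < 310 + 229, i.e. 81 < BD < 539.
From triangle CBD: 145 < BD < 519.
Both must hold, so BD lies in the intersection.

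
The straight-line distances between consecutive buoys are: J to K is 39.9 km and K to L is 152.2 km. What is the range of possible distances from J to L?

By the triangle inequality, |39.9 − 152.2| ≤ JL ≤ 39.9 + 152.2.

112.3 ≤ JL ≤ 192.1 km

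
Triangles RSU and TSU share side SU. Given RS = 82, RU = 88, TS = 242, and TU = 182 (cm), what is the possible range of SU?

60 < SU < 170

From triangle RSU: |82 − 88| < SU < 82 + 88, i.e. 6 < SU < 170.
From triangle TSU: 60 < SU < 424.
Both must hold, so SU lies in the intersection.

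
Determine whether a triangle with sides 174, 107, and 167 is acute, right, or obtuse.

Compare the square of the longest side to the sum of squares of the other two: 107² + 167² = 39338 > 30276 = 174².

acute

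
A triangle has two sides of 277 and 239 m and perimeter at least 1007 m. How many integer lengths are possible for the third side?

25

Triangle inequality: 38 < x < 516. Perimeter ≥ 1007 gives x ≥ 1007 − 277 − 239 = 491.
So 491 ≤ x < 516; integers 491 through 515: 25 values.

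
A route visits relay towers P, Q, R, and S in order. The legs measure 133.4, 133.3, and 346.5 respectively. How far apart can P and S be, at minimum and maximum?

79.8 ≤ PS ≤ 613.2

The maximum is all hops collinear in one direction: 133.4 + 133.3 + 346.5 = 613.2.
The longest hop is 346.5; the others sum to 266.7. Folding the others back against it leaves at least 346.5 − 266.7 = 79.8.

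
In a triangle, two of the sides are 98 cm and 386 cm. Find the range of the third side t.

By the triangle inequality, t must be less than 98 + 386 = 484 and greater than |98 − 386| = 288.

288 < t < 484 (cm)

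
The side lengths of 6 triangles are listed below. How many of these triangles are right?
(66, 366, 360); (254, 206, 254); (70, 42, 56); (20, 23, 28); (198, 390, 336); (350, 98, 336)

(66,366,360): 66²+360² = 133956 = 366² → right
(254,206,254): 206²+254² = 106952 > 64516 = 254² → acute
(70,42,56): 42²+56² = 4900 = 70² → right
(20,23,28): 20²+23² = 929 > 784 = 28² → acute
(198,390,336): 198²+336² = 152100 = 390² → right
(350,98,336): 98²+336² = 122500 = 350² → right
4 of the 6 are right.

4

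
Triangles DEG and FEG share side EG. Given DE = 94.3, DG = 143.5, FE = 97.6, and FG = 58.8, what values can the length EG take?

49.2 < EG < 156.4

From triangle DEG: |94.3 − 143.5| < EG < 94.3 + 143.5, i.e. 49.2 < EG < 237.8.
From triangle FEG: 38.8 < EG < 156.4.
Both must hold, so EG lies in the intersection.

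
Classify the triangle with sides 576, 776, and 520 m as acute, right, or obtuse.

Compare the square of the longest side to the sum of squares of the other two: 520² + 576² = 602176 = 776².

right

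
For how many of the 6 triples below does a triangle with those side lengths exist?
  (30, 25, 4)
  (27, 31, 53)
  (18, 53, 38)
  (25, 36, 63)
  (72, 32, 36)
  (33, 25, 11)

3

(4,25,30): 4+25 ≤ 30 → not valid
(27,31,53): 27+31 > 53 → valid
(18,38,53): 18+38 > 53 → valid
(25,36,63): 25+36 ≤ 63 → not valid
(32,36,72): 32+36 ≤ 72 → not valid
(11,25,33): 11+25 > 33 → valid
3 of the 6 triples form a triangle.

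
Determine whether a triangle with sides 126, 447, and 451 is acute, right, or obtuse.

acute

Compare the square of the longest side to the sum of squares of the other two: 126² + 447² = 215685 > 203401 = 451².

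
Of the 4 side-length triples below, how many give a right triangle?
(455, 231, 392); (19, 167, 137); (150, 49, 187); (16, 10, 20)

(455,231,392): 231²+392² = 207025 = 455² → right
(19,167,137): 19+137 ≤ 167, not a triangle
(150,49,187): 49²+150² = 24901 < 34969 = 187² → obtuse
(16,10,20): 10²+16² = 356 < 400 = 20² → obtuse
1 of the 4 is right.

1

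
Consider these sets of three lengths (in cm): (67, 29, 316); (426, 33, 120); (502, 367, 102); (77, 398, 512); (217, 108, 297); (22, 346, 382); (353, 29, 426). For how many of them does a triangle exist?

1

(29,67,316): 29+67 ≤ 316 → not valid
(33,120,426): 33+120 ≤ 426 → not valid
(102,367,502): 102+367 ≤ 502 → not valid
(77,398,512): 77+398 ≤ 512 → not valid
(108,217,297): 108+217 > 297 → valid
(22,346,382): 22+346 ≤ 382 → not valid
(29,353,426): 29+353 ≤ 426 → not valid
1 of the 7 triples forms a triangle.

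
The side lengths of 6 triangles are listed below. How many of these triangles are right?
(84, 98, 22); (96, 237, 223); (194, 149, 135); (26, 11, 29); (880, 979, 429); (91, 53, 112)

(84,98,22): 22²+84² = 7540 < 9604 = 98² → obtuse
(96,237,223): 96²+223² = 58945 > 56169 = 237² → acute
(194,149,135): 135²+149² = 40426 > 37636 = 194² → acute
(26,11,29): 11²+26² = 797 < 841 = 29² → obtuse
(880,979,429): 429²+880² = 958441 = 979² → right
(91,53,112): 53²+91² = 11090 < 12544 = 112² → obtuse
1 of the 6 is right.

1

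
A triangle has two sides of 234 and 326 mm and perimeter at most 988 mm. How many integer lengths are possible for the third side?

Triangle inequality: 92 < x < 560. Perimeter ≤ 988 gives x ≤ 988 − 234 − 326 = 428.
So 92 < x ≤ 428; integers 93 through 428: 336 values.

336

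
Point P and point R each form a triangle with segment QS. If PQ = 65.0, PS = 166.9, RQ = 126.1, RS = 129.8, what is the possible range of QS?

101.9 < QS < 231.9

From triangle PQS: |65.0 − 166.9| < QS < 65.0 + 166.9, i.e. 101.9 < QS < 231.9.
From triangle RQS: 3.7 < QS < 255.9.
Both must hold, so QS lies in the intersection.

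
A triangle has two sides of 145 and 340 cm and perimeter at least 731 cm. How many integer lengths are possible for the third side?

Triangle inequality: 195 < x < 485. Perimeter ≥ 731 gives x ≥ 731 − 145 − 340 = 246.
So 246 ≤ x < 485; integers 246 through 484: 239 values.

239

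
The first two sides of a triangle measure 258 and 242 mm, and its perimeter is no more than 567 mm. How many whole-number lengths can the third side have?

Triangle inequality: 16 < x < 500. Perimeter ≤ 567 gives x ≤ 567 − 258 − 242 = 67.
So 16 < x ≤ 67; integers 17 through 67: 51 values.

51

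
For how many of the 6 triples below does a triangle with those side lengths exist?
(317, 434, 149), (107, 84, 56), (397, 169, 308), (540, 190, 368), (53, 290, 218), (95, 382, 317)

(149,317,434): 149+317 > 434 → valid
(56,84,107): 56+84 > 107 → valid
(169,308,397): 169+308 > 397 → valid
(190,368,540): 190+368 > 540 → valid
(53,218,290): 53+218 ≤ 290 → not valid
(95,317,382): 95+317 > 382 → valid
5 of the 6 triples form a triangle.

5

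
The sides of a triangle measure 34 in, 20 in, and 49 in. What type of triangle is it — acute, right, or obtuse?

obtuse

Compare the square of the longest side to the sum of squares of the other two: 20² + 34² = 1556 < 2401 = 49².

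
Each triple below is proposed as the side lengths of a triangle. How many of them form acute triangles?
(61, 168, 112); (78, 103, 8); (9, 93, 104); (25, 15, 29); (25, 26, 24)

2

(61,168,112): 61²+112² = 16265 < 28224 = 168² → obtuse
(78,103,8): 8+78 ≤ 103, not a triangle
(9,93,104): 9+93 ≤ 104, not a triangle
(25,15,29): 15²+25² = 850 > 841 = 29² → acute
(25,26,24): 24²+25² = 1201 > 676 = 26² → acute
2 of the 5 are acute.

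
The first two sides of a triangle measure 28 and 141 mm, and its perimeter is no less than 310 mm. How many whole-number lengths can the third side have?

28

Triangle inequality: 113 < x < 169. Perimeter ≥ 310 gives x ≥ 310 − 28 − 141 = 141.
So 141 ≤ x < 169; integers 141 through 168: 28 values.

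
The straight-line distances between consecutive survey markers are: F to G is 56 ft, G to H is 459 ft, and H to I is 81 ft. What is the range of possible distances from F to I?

The maximum is all hops collinear in one direction: 56 + 459 + 81 = 596.
The longest hop is 459; the others sum to 137. Folding the others back against it leaves at least 459 − 137 = 322.

322 ≤ FI ≤ 596 ft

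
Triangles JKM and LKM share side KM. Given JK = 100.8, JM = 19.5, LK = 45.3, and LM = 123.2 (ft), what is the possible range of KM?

81.3 < KM < 120.3

From triangle JKM: |100.8 − 19.5| < KM < 100.8 + 19.5, i.e. 81.3 < KM < 120.3.
From triangle LKM: 77.9 < KM < 168.5.
Both must hold, so KM lies in the intersection.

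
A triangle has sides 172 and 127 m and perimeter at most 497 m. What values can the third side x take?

45 < x ≤ 198

Triangle inequality alone gives 45 < x < 299.
The perimeter condition gives x ≤ 497 − 172 − 127 = 198.
Intersecting the two: 45 < x ≤ 198.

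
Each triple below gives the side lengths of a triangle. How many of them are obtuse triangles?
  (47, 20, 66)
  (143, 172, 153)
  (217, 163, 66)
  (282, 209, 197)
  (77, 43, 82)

2

(47,20,66): 20²+47² = 2609 < 4356 = 66² → obtuse
(143,172,153): 143²+153² = 43858 > 29584 = 172² → acute
(217,163,66): 66²+163² = 30925 < 47089 = 217² → obtuse
(282,209,197): 197²+209² = 82490 > 79524 = 282² → acute
(77,43,82): 43²+77² = 7778 > 6724 = 82² → acute
2 of the 5 are obtuse.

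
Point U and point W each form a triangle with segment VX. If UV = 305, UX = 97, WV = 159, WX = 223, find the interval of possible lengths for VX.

From triangle UVX: |305 − 97| < VX < 305 + 97, i.e. 208 < VX < 402.
From triangle WVX: 64 < VX < 382.
Both must hold, so VX lies in the intersection.

208 < VX < 382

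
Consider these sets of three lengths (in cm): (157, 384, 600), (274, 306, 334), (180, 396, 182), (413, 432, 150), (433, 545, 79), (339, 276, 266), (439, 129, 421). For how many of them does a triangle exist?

(157,384,600): 157+384 ≤ 600 → not valid
(274,306,334): 274+306 > 334 → valid
(180,182,396): 180+182 ≤ 396 → not valid
(150,413,432): 150+413 > 432 → valid
(79,433,545): 79+433 ≤ 545 → not valid
(266,276,339): 266+276 > 339 → valid
(129,421,439): 129+421 > 439 → valid
4 of the 7 triples form a triangle.

4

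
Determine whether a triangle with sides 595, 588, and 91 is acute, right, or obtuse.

Compare the square of the longest side to the sum of squares of the other two: 91² + 588² = 354025 = 595².

right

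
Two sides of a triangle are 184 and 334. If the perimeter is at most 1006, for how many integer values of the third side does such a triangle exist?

338

Triangle inequality: 150 < x < 518. Perimeter ≤ 1006 gives x ≤ 1006 − 184 − 334 = 488.
So 150 < x ≤ 488; integers 151 through 488: 338 values.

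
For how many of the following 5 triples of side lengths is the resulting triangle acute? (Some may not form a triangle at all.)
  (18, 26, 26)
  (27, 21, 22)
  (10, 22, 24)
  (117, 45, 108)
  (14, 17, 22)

(18,26,26): 18²+26² = 1000 > 676 = 26² → acute
(27,21,22): 21²+22² = 925 > 729 = 27² → acute
(10,22,24): 10²+22² = 584 > 576 = 24² → acute
(117,45,108): 45²+108² = 13689 = 117² → right
(14,17,22): 14²+17² = 485 > 484 = 22² → acute
4 of the 5 are acute.

4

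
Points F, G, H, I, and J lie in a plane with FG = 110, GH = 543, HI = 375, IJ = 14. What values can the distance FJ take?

44 ≤ FJ ≤ 1042

The maximum is all hops collinear in one direction: 110 + 543 + 375 + 14 = 1042.
The longest hop is 543; the others sum to 499. Folding the others back against it leaves at least 543 − 499 = 44.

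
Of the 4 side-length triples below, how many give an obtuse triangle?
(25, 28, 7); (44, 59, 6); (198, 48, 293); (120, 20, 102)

2

(25,28,7): 7²+25² = 674 < 784 = 28² → obtuse
(44,59,6): 6+44 ≤ 59, not a triangle
(198,48,293): 48+198 ≤ 293, not a triangle
(120,20,102): 20²+102² = 10804 < 14400 = 120² → obtuse
2 of the 4 are obtuse.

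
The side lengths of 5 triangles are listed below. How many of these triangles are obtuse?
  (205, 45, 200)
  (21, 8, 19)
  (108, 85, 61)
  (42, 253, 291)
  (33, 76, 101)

(205,45,200): 45²+200² = 42025 = 205² → right
(21,8,19): 8²+19² = 425 < 441 = 21² → obtuse
(108,85,61): 61²+85² = 10946 < 11664 = 108² → obtuse
(42,253,291): 42²+253² = 65773 < 84681 = 291² → obtuse
(33,76,101): 33²+76² = 6865 < 10201 = 101² → obtuse
4 of the 5 are obtuse.

4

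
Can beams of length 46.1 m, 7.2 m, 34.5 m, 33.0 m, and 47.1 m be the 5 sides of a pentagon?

A pentagon exists iff every side is shorter than the sum of the others — equivalently, the longest side is less than the sum of the rest.
Longest side 47.1 < 120.8 (sum of the remaining 4), so yes.

Yes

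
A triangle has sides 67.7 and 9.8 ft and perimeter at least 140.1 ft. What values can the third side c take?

62.6 ≤ c < 77.5

Triangle inequality alone gives 57.9 < c < 77.5.
The perimeter condition gives c ≥ 140.1 − 67.7 − 9.8 = 62.6.
Intersecting the two: 62.6 ≤ c < 77.5.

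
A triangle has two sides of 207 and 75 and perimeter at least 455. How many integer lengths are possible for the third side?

109

Triangle inequality: 132 < x < 282. Perimeter ≥ 455 gives x ≥ 455 − 207 − 75 = 173.
So 173 ≤ x < 282; integers 173 through 281: 109 values.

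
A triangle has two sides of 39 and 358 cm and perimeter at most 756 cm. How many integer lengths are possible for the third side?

Triangle inequality: 319 < x < 397. Perimeter ≤ 756 gives x ≤ 756 − 39 − 358 = 359.
So 319 < x ≤ 359; integers 320 through 359: 40 values.

40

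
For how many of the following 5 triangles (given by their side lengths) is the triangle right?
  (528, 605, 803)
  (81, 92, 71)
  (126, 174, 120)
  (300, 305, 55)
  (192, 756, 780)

4

(528,605,803): 528²+605² = 644809 = 803² → right
(81,92,71): 71²+81² = 11602 > 8464 = 92² → acute
(126,174,120): 120²+126² = 30276 = 174² → right
(300,305,55): 55²+300² = 93025 = 305² → right
(192,756,780): 192²+756² = 608400 = 780² → right
4 of the 5 are right.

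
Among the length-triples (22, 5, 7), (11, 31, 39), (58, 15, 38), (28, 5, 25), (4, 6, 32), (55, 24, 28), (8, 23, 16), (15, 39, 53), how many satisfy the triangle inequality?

(5,7,22): 5+7 ≤ 22 → not valid
(11,31,39): 11+31 > 39 → valid
(15,38,58): 15+38 ≤ 58 → not valid
(5,25,28): 5+25 > 28 → valid
(4,6,32): 4+6 ≤ 32 → not valid
(24,28,55): 24+28 ≤ 55 → not valid
(8,16,23): 8+16 > 23 → valid
(15,39,53): 15+39 > 53 → valid
4 of the 8 triples form a triangle.

4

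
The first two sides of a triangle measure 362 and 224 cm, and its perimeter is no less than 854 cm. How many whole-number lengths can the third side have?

Triangle inequality: 138 < x < 586. Perimeter ≥ 854 gives x ≥ 854 − 362 − 224 = 268.
So 268 ≤ x < 586; integers 268 through 585: 318 values.

318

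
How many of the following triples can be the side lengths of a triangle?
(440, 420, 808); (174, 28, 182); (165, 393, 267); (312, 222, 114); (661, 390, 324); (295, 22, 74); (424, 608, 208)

(420,440,808): 420+440 > 808 → valid
(28,174,182): 28+174 > 182 → valid
(165,267,393): 165+267 > 393 → valid
(114,222,312): 114+222 > 312 → valid
(324,390,661): 324+390 > 661 → valid
(22,74,295): 22+74 ≤ 295 → not valid
(208,424,608): 208+424 > 608 → valid
6 of the 7 triples form a triangle.

6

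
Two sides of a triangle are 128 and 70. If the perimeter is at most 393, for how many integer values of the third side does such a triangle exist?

Triangle inequality: 58 < x < 198. Perimeter ≤ 393 gives x ≤ 393 − 128 − 70 = 195.
So 58 < x ≤ 195; integers 59 through 195: 137 values.

137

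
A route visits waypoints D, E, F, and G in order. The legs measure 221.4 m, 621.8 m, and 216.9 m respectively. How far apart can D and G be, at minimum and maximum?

183.5 ≤ DG ≤ 1060.1 m

The maximum is all hops collinear in one direction: 221.4 + 621.8 + 216.9 = 1060.1.
The longest hop is 621.8; the others sum to 438.3. Folding the others back against it leaves at least 621.8 − 438.3 = 183.5.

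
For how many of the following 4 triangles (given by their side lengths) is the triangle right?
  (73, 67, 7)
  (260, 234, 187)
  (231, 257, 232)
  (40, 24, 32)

1

(73,67,7): 7²+67² = 4538 < 5329 = 73² → obtuse
(260,234,187): 187²+234² = 89725 > 67600 = 260² → acute
(231,257,232): 231²+232² = 107185 > 66049 = 257² → acute
(40,24,32): 24²+32² = 1600 = 40² → right
1 of the 4 is right.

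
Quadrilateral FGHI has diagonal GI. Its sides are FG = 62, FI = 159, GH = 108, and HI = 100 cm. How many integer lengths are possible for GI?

From triangle FGI: 97 < GI < 221.
From triangle HGI: 8 < GI < 208.
Intersection: 97 < GI < 208, so integers 98 through 207: 110 values.

110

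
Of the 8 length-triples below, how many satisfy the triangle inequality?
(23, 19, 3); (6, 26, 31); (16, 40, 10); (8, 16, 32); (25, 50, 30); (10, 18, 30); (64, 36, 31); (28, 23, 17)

4

(3,19,23): 3+19 ≤ 23 → not valid
(6,26,31): 6+26 > 31 → valid
(10,16,40): 10+16 ≤ 40 → not valid
(8,16,32): 8+16 ≤ 32 → not valid
(25,30,50): 25+30 > 50 → valid
(10,18,30): 10+18 ≤ 30 → not valid
(31,36,64): 31+36 > 64 → valid
(17,23,28): 17+23 > 28 → valid
4 of the 8 triples form a triangle.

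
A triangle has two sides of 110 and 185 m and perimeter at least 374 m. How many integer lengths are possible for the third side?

216

Triangle inequality: 75 < x < 295. Perimeter ≥ 374 gives x ≥ 374 − 110 − 185 = 79.
So 79 ≤ x < 295; integers 79 through 294: 216 values.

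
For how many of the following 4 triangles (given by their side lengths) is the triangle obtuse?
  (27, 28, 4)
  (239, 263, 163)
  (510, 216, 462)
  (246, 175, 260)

(27,28,4): 4²+27² = 745 < 784 = 28² → obtuse
(239,263,163): 163²+239² = 83690 > 69169 = 263² → acute
(510,216,462): 216²+462² = 260100 = 510² → right
(246,175,260): 175²+246² = 91141 > 67600 = 260² → acute
1 of the 4 is obtuse.

1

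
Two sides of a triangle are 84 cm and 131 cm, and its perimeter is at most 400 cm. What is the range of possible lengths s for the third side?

47 < s ≤ 185

Triangle inequality alone gives 47 < s < 215.
The perimeter condition gives s ≤ 400 − 84 − 131 = 185.
Intersecting the two: 47 < s ≤ 185.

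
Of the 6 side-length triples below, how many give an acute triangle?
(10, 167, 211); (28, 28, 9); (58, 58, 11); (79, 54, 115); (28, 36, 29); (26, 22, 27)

(10,167,211): 10+167 ≤ 211, not a triangle
(28,28,9): 9²+28² = 865 > 784 = 28² → acute
(58,58,11): 11²+58² = 3485 > 3364 = 58² → acute
(79,54,115): 54²+79² = 9157 < 13225 = 115² → obtuse
(28,36,29): 28²+29² = 1625 > 1296 = 36² → acute
(26,22,27): 22²+26² = 1160 > 729 = 27² → acute
4 of the 6 are acute.

4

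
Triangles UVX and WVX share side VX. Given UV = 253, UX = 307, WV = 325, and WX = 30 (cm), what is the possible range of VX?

295 < VX < 355

From triangle UVX: |253 − 307| < VX < 253 + 307, i.e. 54 < VX < 560.
From triangle WVX: 295 < VX < 355.
Both must hold, so VX lies in the intersection.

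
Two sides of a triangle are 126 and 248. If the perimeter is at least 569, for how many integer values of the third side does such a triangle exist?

179

Triangle inequality: 122 < x < 374. Perimeter ≥ 569 gives x ≥ 569 − 126 − 248 = 195.
So 195 ≤ x < 374; integers 195 through 373: 179 values.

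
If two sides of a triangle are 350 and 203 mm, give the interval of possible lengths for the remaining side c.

147 < c < 553 (mm)

By the triangle inequality, c must be less than 350 + 203 = 553 and greater than |350 − 203| = 147.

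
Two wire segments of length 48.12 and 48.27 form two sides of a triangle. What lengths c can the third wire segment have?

0.15 < c < 96.39

By the triangle inequality, c must be less than 48.12 + 48.27 = 96.39 and greater than |48.12 − 48.27| = 0.15.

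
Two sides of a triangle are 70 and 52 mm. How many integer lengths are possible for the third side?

103

The third side lies in the open interval (18, 122).
Integers from 19 to 121 inclusive: 121 − 19 + 1 = 103.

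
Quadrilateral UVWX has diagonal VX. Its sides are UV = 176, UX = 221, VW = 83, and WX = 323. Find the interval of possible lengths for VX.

240 < VX < 397

From triangle UVX: |176 − 221| < VX < 176 + 221, i.e. 45 < VX < 397.
From triangle WVX: 240 < VX < 406.
Both must hold, so VX lies in the intersection.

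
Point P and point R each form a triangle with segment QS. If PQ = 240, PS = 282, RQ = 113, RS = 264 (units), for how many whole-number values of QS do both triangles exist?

225

From triangle PQS: 42 < QS < 522.
From triangle RQS: 151 < QS < 377.
Intersection: 151 < QS < 377, so integers 152 through 376: 225 values.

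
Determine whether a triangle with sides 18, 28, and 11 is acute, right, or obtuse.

obtuse

Compare the square of the longest side to the sum of squares of the other two: 11² + 18² = 445 < 784 = 28².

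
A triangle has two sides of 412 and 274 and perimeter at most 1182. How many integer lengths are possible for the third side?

Triangle inequality: 138 < x < 686. Perimeter ≤ 1182 gives x ≤ 1182 − 412 − 274 = 496.
So 138 < x ≤ 496; integers 139 through 496: 358 values.

358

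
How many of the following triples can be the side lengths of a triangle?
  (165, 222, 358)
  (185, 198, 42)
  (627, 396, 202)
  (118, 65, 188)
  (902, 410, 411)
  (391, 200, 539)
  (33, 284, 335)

3

(165,222,358): 165+222 > 358 → valid
(42,185,198): 42+185 > 198 → valid
(202,396,627): 202+396 ≤ 627 → not valid
(65,118,188): 65+118 ≤ 188 → not valid
(410,411,902): 410+411 ≤ 902 → not valid
(200,391,539): 200+391 > 539 → valid
(33,284,335): 33+284 ≤ 335 → not valid
3 of the 7 triples form a triangle.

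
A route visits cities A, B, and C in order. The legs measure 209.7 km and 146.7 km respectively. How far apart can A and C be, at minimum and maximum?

By the triangle inequality, |209.7 − 146.7| ≤ AC ≤ 209.7 + 146.7.

63.0 ≤ AC ≤ 356.4 km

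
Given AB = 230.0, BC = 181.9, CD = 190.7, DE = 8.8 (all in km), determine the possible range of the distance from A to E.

0 ≤ AE ≤ 611.4 km

The maximum is all hops collinear in one direction: 230.0 + 181.9 + 190.7 + 8.8 = 611.4.
The longest hop is 230.0; the others sum to 381.4. Since 230.0 ≤ 381.4, the path can fold back on itself completely, so the minimum distance is 0.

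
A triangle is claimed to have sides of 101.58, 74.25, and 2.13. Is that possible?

No

The longest side is 101.58, but the other two sum to only 76.38.
76.38 < 101.58, so the triangle inequality fails.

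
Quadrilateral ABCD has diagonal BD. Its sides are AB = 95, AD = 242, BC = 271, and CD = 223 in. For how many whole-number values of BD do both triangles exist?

From triangle ABD: 147 < BD < 337.
From triangle CBD: 48 < BD < 494.
Intersection: 147 < BD < 337, so integers 148 through 336: 189 values.

189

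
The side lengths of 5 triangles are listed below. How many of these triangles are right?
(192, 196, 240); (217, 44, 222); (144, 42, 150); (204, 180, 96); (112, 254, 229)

(192,196,240): 192²+196² = 75280 > 57600 = 240² → acute
(217,44,222): 44²+217² = 49025 < 49284 = 222² → obtuse
(144,42,150): 42²+144² = 22500 = 150² → right
(204,180,96): 96²+180² = 41616 = 204² → right
(112,254,229): 112²+229² = 64985 > 64516 = 254² → acute
2 of the 5 are right.

2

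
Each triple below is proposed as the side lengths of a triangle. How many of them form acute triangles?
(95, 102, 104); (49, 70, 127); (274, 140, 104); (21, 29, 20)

(95,102,104): 95²+102² = 19429 > 10816 = 104² → acute
(49,70,127): 49+70 ≤ 127, not a triangle
(274,140,104): 104+140 ≤ 274, not a triangle
(21,29,20): 20²+21² = 841 = 29² → right
1 of the 4 is acute.

1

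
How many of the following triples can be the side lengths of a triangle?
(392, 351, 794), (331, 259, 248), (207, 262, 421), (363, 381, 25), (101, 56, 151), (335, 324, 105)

5

(351,392,794): 351+392 ≤ 794 → not valid
(248,259,331): 248+259 > 331 → valid
(207,262,421): 207+262 > 421 → valid
(25,363,381): 25+363 > 381 → valid
(56,101,151): 56+101 > 151 → valid
(105,324,335): 105+324 > 335 → valid
5 of the 6 triples form a triangle.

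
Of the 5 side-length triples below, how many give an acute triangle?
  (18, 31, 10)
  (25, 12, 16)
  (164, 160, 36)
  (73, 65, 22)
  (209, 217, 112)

(18,31,10): 10+18 ≤ 31, not a triangle
(25,12,16): 12²+16² = 400 < 625 = 25² → obtuse
(164,160,36): 36²+160² = 26896 = 164² → right
(73,65,22): 22²+65² = 4709 < 5329 = 73² → obtuse
(209,217,112): 112²+209² = 56225 > 47089 = 217² → acute
1 of the 5 is acute.

1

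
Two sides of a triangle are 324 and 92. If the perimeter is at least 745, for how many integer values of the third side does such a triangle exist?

87

Triangle inequality: 232 < x < 416. Perimeter ≥ 745 gives x ≥ 745 − 324 − 92 = 329.
So 329 ≤ x < 416; integers 329 through 415: 87 values.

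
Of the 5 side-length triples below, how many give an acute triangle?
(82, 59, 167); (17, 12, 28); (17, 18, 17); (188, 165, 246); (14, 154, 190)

(82,59,167): 59+82 ≤ 167, not a triangle
(17,12,28): 12²+17² = 433 < 784 = 28² → obtuse
(17,18,17): 17²+17² = 578 > 324 = 18² → acute
(188,165,246): 165²+188² = 62569 > 60516 = 246² → acute
(14,154,190): 14+154 ≤ 190, not a triangle
2 of the 5 are acute.

2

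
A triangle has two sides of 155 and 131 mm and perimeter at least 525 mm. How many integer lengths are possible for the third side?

Triangle inequality: 24 < x < 286. Perimeter ≥ 525 gives x ≥ 525 − 155 − 131 = 239.
So 239 ≤ x < 286; integers 239 through 285: 47 values.

47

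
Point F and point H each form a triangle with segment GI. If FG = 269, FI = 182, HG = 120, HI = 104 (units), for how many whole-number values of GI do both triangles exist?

From triangle FGI: 87 < GI < 451.
From triangle HGI: 16 < GI < 224.
Intersection: 87 < GI < 224, so integers 88 through 223: 136 values.

136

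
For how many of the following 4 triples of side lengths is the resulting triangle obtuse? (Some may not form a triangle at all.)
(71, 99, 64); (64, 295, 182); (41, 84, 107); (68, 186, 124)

3

(71,99,64): 64²+71² = 9137 < 9801 = 99² → obtuse
(64,295,182): 64+182 ≤ 295, not a triangle
(41,84,107): 41²+84² = 8737 < 11449 = 107² → obtuse
(68,186,124): 68²+124² = 20000 < 34596 = 186² → obtuse
3 of the 4 are obtuse.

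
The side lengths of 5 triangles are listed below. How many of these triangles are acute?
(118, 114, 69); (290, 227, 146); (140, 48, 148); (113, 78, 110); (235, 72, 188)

(118,114,69): 69²+114² = 17757 > 13924 = 118² → acute
(290,227,146): 146²+227² = 72845 < 84100 = 290² → obtuse
(140,48,148): 48²+140² = 21904 = 148² → right
(113,78,110): 78²+110² = 18184 > 12769 = 113² → acute
(235,72,188): 72²+188² = 40528 < 55225 = 235² → obtuse
2 of the 5 are acute.

2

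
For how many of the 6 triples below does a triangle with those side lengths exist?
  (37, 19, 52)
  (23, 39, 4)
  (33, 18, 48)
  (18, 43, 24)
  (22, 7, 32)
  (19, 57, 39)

(19,37,52): 19+37 > 52 → valid
(4,23,39): 4+23 ≤ 39 → not valid
(18,33,48): 18+33 > 48 → valid
(18,24,43): 18+24 ≤ 43 → not valid
(7,22,32): 7+22 ≤ 32 → not valid
(19,39,57): 19+39 > 57 → valid
3 of the 6 triples form a triangle.

3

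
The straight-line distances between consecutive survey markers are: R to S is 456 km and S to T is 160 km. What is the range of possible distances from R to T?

296 ≤ RT ≤ 616 km

By the triangle inequality, |456 − 160| ≤ RT ≤ 456 + 160.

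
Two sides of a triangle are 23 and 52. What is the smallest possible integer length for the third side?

30

The third side must be strictly greater than |23 − 52| = 29.
The smallest integer above 29 is 30.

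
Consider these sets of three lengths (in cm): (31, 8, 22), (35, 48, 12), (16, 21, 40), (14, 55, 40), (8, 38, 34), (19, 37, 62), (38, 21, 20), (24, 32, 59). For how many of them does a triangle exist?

2

(8,22,31): 8+22 ≤ 31 → not valid
(12,35,48): 12+35 ≤ 48 → not valid
(16,21,40): 16+21 ≤ 40 → not valid
(14,40,55): 14+40 ≤ 55 → not valid
(8,34,38): 8+34 > 38 → valid
(19,37,62): 19+37 ≤ 62 → not valid
(20,21,38): 20+21 > 38 → valid
(24,32,59): 24+32 ≤ 59 → not valid
2 of the 8 triples form a triangle.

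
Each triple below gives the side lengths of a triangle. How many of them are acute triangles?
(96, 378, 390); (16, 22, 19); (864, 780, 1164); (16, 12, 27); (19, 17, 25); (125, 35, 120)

(96,378,390): 96²+378² = 152100 = 390² → right
(16,22,19): 16²+19² = 617 > 484 = 22² → acute
(864,780,1164): 780²+864² = 1354896 = 1164² → right
(16,12,27): 12²+16² = 400 < 729 = 27² → obtuse
(19,17,25): 17²+19² = 650 > 625 = 25² → acute
(125,35,120): 35²+120² = 15625 = 125² → right
2 of the 6 are acute.

2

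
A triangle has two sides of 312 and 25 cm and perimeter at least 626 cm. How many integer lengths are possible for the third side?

Triangle inequality: 287 < x < 337. Perimeter ≥ 626 gives x ≥ 626 − 312 − 25 = 289.
So 289 ≤ x < 337; integers 289 through 336: 48 values.

48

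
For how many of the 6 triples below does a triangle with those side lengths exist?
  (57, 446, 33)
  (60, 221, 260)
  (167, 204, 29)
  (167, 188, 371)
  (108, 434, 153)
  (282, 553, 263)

1

(33,57,446): 33+57 ≤ 446 → not valid
(60,221,260): 60+221 > 260 → valid
(29,167,204): 29+167 ≤ 204 → not valid
(167,188,371): 167+188 ≤ 371 → not valid
(108,153,434): 108+153 ≤ 434 → not valid
(263,282,553): 263+282 ≤ 553 → not valid
1 of the 6 triples forms a triangle.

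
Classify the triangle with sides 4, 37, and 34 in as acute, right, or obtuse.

obtuse

Compare the square of the longest side to the sum of squares of the other two: 4² + 34² = 1172 < 1369 = 37².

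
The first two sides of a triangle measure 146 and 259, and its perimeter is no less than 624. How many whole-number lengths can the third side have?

186

Triangle inequality: 113 < x < 405. Perimeter ≥ 624 gives x ≥ 624 − 146 − 259 = 219.
So 219 ≤ x < 405; integers 219 through 404: 186 values.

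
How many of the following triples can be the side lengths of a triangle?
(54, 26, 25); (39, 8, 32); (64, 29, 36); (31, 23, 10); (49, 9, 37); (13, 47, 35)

4

(25,26,54): 25+26 ≤ 54 → not valid
(8,32,39): 8+32 > 39 → valid
(29,36,64): 29+36 > 64 → valid
(10,23,31): 10+23 > 31 → valid
(9,37,49): 9+37 ≤ 49 → not valid
(13,35,47): 13+35 > 47 → valid
4 of the 6 triples form a triangle.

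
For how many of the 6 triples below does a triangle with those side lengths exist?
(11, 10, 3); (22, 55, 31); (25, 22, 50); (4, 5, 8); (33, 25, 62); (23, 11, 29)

(3,10,11): 3+10 > 11 → valid
(22,31,55): 22+31 ≤ 55 → not valid
(22,25,50): 22+25 ≤ 50 → not valid
(4,5,8): 4+5 > 8 → valid
(25,33,62): 25+33 ≤ 62 → not valid
(11,23,29): 11+23 > 29 → valid
3 of the 6 triples form a triangle.

3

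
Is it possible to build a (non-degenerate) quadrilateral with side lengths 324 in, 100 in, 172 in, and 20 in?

No

For a quadrilateral, each side must be shorter than the sum of the others.
Here the longest side is 324, but the remaining 3 sides sum to only 292.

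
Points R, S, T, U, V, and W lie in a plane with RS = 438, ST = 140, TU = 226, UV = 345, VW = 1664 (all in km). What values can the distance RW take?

515 ≤ RW ≤ 2813 km

The maximum is all hops collinear in one direction: 438 + 140 + 226 + 345 + 1664 = 2813.
The longest hop is 1664; the others sum to 1149. Folding the others back against it leaves at least 1664 − 1149 = 515.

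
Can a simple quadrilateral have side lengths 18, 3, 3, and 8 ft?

For a quadrilateral, each side must be shorter than the sum of the others.
Here the longest side is 18, but the remaining 3 sides sum to only 14.

No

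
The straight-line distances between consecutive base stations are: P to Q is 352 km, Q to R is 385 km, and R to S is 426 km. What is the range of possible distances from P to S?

The maximum is all hops collinear in one direction: 352 + 385 + 426 = 1163.
The longest hop is 426; the others sum to 737. Since 426 ≤ 737, the path can fold back on itself completely, so the minimum distance is 0.

0 ≤ PS ≤ 1163 km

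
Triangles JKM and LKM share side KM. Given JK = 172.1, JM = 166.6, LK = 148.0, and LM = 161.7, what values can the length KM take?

13.7 < KM < 309.7

From triangle JKM: |172.1 − 166.6| < KM < 172.1 + 166.6, i.e. 5.5 < KM < 338.7.
From triangle LKM: 13.7 < KM < 309.7.
Both must hold, so KM lies in the intersection.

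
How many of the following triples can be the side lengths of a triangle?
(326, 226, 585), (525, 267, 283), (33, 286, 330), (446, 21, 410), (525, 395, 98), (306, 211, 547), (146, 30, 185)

(226,326,585): 226+326 ≤ 585 → not valid
(267,283,525): 267+283 > 525 → valid
(33,286,330): 33+286 ≤ 330 → not valid
(21,410,446): 21+410 ≤ 446 → not valid
(98,395,525): 98+395 ≤ 525 → not valid
(211,306,547): 211+306 ≤ 547 → not valid
(30,146,185): 30+146 ≤ 185 → not valid
1 of the 7 triples forms a triangle.

1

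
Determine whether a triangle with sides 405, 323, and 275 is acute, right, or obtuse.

acute

Compare the square of the longest side to the sum of squares of the other two: 275² + 323² = 179954 > 164025 = 405².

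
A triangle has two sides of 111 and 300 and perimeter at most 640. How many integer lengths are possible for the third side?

40

Triangle inequality: 189 < x < 411. Perimeter ≤ 640 gives x ≤ 640 − 111 − 300 = 229.
So 189 < x ≤ 229; integers 190 through 229: 40 values.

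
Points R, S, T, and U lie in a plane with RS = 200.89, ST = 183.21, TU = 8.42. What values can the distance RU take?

The maximum is all hops collinear in one direction: 200.89 + 183.21 + 8.42 = 392.52.
The longest hop is 200.89; the others sum to 191.63. Folding the others back against it leaves at least 200.89 − 191.63 = 9.26.

9.26 ≤ RU ≤ 392.52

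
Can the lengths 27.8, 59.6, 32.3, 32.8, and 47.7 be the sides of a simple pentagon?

Yes

A pentagon exists iff every side is shorter than the sum of the others — equivalently, the longest side is less than the sum of the rest.
Longest side 59.6 < 140.6 (sum of the remaining 4), so yes.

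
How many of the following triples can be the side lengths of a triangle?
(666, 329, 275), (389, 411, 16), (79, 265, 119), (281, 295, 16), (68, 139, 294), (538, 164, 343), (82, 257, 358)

1

(275,329,666): 275+329 ≤ 666 → not valid
(16,389,411): 16+389 ≤ 411 → not valid
(79,119,265): 79+119 ≤ 265 → not valid
(16,281,295): 16+281 > 295 → valid
(68,139,294): 68+139 ≤ 294 → not valid
(164,343,538): 164+343 ≤ 538 → not valid
(82,257,358): 82+257 ≤ 358 → not valid
1 of the 7 triples forms a triangle.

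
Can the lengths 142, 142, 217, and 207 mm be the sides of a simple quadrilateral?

A quadrilateral exists iff every side is shorter than the sum of the others — equivalently, the longest side is less than the sum of the rest.
Longest side 217 < 491 (sum of the remaining 3), so yes.

Yes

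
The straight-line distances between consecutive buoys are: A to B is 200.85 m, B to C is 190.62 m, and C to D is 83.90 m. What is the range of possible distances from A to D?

The maximum is all hops collinear in one direction: 200.85 + 190.62 + 83.90 = 475.37.
The longest hop is 200.85; the others sum to 274.52. Since 200.85 ≤ 274.52, the path can fold back on itself completely, so the minimum distance is 0.

0 ≤ AD ≤ 475.37 m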